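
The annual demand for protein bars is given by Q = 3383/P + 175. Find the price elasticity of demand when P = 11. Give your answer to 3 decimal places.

-0.637

At P = 11, Q = 482.545.
dQ/dP = −3383/P² = -27.959.
ε = (dQ/dP)(P/Q) = (-27.959)(11/482.545).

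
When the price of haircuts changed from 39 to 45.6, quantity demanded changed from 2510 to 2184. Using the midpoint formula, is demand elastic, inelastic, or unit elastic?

inelastic

Arc ε ≈ -0.890.
|ε| = 0.89 < 1.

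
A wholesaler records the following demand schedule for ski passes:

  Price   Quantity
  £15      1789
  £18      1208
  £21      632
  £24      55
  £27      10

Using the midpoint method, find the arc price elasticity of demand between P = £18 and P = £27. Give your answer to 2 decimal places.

At P = 18, Q = 1208; at P = 27, Q = 10.
ΔQ = -1198, ΔP = 9. Midpoints: P̄ = 22.50, Q̄ = 609.0.
ε = (ΔQ/ΔP)(P̄/Q̄) = (-1198/9)(22.50/609.0).

-4.92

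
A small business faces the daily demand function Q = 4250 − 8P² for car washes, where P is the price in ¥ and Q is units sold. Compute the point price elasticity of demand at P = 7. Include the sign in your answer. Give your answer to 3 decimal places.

At P = 7, Q = 3858.
dQ/dP = −16P = -112.
ε = (dQ/dP)(P/Q) = (-112)(7/3858).

-0.203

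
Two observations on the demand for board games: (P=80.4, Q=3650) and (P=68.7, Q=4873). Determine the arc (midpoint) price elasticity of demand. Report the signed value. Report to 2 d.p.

ΔQ = 4873 − 3650 = 1223; ΔP = 68.7 − 80.4 = -11.7.
Midpoints: P̄ = 74.55, Q̄ = 4261.5.
ε = (ΔQ/ΔP)(P̄/Q̄) = (1223/-11.7)(74.55/4261.5).

-1.83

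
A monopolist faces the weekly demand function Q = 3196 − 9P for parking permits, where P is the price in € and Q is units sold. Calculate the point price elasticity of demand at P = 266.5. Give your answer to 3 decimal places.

-3.008

At P = 266.5, Q = 797.500.
dQ/dP = −9.
ε = (dQ/dP)(P/Q) = (-9)(266.5/797.500).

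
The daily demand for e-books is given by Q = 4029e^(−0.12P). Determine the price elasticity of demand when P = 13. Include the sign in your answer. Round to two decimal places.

-1.56

At P = 13, Q = 846.638.
dQ/dP = −0.12·4029e^(−0.12P) = −0.12Q = -101.597.
ε = (dQ/dP)(P/Q) = (-101.597)(13/846.638).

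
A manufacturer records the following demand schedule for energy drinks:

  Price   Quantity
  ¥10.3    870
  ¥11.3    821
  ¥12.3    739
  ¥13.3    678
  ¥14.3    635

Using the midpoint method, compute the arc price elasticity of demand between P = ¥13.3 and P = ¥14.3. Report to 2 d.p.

-0.90

At P = 13.3, Q = 678; at P = 14.3, Q = 635.
ΔQ = -43, ΔP = 1.0. Midpoints: P̄ = 13.80, Q̄ = 656.5.
ε = (ΔQ/ΔP)(P̄/Q̄) = (-43/1.0)(13.80/656.5).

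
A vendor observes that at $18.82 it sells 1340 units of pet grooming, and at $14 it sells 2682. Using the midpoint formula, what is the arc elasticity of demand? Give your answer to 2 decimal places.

-2.27

ΔQ = 2682 − 1340 = 1342; ΔP = 14 − 18.82 = -4.82.
Midpoints: P̄ = 16.41, Q̄ = 2011.0.
ε = (ΔQ/ΔP)(P̄/Q̄) = (1342/-4.82)(16.41/2011.0).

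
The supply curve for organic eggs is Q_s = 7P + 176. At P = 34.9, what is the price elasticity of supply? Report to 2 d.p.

0.58

At P = 34.9, Q_s = 420.30.
dQ_s/dP = 7.
ε_s = (dQ_s/dP)(P/Q_s) = (7)(34.9/420.30).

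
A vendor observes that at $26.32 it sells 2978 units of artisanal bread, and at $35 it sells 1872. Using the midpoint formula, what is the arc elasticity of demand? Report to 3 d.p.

ΔQ = 1872 − 2978 = -1106; ΔP = 35 − 26.32 = 8.68.
Midpoints: P̄ = 30.66, Q̄ = 2425.0.
ε = (ΔQ/ΔP)(P̄/Q̄) = (-1106/8.68)(30.66/2425.0).

-1.611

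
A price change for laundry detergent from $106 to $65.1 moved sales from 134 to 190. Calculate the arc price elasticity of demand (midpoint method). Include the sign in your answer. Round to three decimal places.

-0.723

ΔQ = 190 − 134 = 56; ΔP = 65.1 − 106 = -40.9.
Midpoints: P̄ = 85.55, Q̄ = 162.0.
ε = (ΔQ/ΔP)(P̄/Q̄) = (56/-40.9)(85.55/162.0).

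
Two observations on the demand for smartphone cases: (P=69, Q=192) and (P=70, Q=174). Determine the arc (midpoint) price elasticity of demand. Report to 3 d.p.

-6.836

ΔQ = 174 − 192 = -18; ΔP = 70 − 69 = 1.
Midpoints: P̄ = 69.50, Q̄ = 183.0.
ε = (ΔQ/ΔP)(P̄/Q̄) = (-18/1)(69.50/183.0).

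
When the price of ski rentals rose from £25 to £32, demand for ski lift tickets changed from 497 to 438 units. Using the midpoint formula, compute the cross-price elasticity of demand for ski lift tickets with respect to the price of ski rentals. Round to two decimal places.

ΔQ_x = 438 − 497 = -59; ΔP_y = 32 − 25 = 7.
Midpoints: P̄_y = 28.50, Q̄_x = 467.5.
ε_xy = (ΔQ_x/ΔP_y)(P̄_y/Q̄_x) = (-59/7)(28.50/467.5).

-0.51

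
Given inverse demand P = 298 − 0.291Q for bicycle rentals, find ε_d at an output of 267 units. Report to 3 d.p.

-2.835

At Q = 267, P = 298 − 0.291(267) = 220.30.
dP/dQ = −0.291, so dQ/dP = 1/(−0.291) = -3.436.
ε = (dQ/dP)(P/Q) = (-3.436)(220.30/267).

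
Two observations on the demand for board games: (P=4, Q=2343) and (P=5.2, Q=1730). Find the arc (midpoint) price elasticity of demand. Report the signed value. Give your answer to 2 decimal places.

-1.15

ΔQ = 1730 − 2343 = -613; ΔP = 5.2 − 4 = 1.2.
Midpoints: P̄ = 4.60, Q̄ = 2036.5.
ε = (ΔQ/ΔP)(P̄/Q̄) = (-613/1.2)(4.60/2036.5).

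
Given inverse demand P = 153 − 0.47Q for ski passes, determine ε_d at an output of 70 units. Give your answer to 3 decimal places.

At Q = 70, P = 153 − 0.47(70) = 120.10.
dP/dQ = −0.47, so dQ/dP = 1/(−0.47) = -2.128.
ε = (dQ/dP)(P/Q) = (-2.128)(120.10/70).

-3.650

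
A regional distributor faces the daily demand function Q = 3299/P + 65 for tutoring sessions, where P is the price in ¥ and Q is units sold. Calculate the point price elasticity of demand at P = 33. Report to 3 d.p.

At P = 33, Q = 164.970.
dQ/dP = −3299/P² = -3.029.
ε = (dQ/dP)(P/Q) = (-3.029)(33/164.970).

-0.606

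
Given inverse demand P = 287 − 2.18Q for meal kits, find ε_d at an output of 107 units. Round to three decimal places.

-0.230

At Q = 107, P = 287 − 2.18(107) = 53.74.
dP/dQ = −2.18, so dQ/dP = 1/(−2.18) = -0.459.
ε = (dQ/dP)(P/Q) = (-0.459)(53.74/107).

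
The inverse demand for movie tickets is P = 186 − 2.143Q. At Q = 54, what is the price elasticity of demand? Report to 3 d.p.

-0.607

At Q = 54, P = 186 − 2.143(54) = 70.28.
dP/dQ = −2.143, so dQ/dP = 1/(−2.143) = -0.467.
ε = (dQ/dP)(P/Q) = (-0.467)(70.28/54).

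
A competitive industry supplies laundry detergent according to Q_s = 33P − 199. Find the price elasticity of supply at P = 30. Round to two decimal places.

At P = 30, Q_s = 791.
dQ_s/dP = 33.
ε_s = (dQ_s/dP)(P/Q_s) = (33)(30/791).

1.25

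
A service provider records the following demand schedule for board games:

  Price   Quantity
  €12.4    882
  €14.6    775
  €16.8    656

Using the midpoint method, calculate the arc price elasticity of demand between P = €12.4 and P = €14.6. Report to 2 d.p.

At P = 12.4, Q = 882; at P = 14.6, Q = 775.
ΔQ = -107, ΔP = 2.2. Midpoints: P̄ = 13.50, Q̄ = 828.5.
ε = (ΔQ/ΔP)(P̄/Q̄) = (-107/2.2)(13.50/828.5).

-0.79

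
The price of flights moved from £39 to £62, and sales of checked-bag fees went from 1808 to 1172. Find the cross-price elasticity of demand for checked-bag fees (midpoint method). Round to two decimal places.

ΔQ_x = 1172 − 1808 = -636; ΔP_y = 62 − 39 = 23.
Midpoints: P̄_y = 50.50, Q̄_x = 1490.0.
ε_xy = (ΔQ_x/ΔP_y)(P̄_y/Q̄_x) = (-636/23)(50.50/1490.0).

-0.94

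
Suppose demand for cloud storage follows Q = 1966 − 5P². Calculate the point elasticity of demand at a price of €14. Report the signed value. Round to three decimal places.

-1.988

At P = 14, Q = 986.
dQ/dP = −10P = -140.
ε = (dQ/dP)(P/Q) = (-140)(14/986).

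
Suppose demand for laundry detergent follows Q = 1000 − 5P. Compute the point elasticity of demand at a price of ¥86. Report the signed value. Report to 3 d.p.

-0.754

At P = 86, Q = 570.
dQ/dP = −5.
ε = (dQ/dP)(P/Q) = (-5)(86/570).
|ε| < 1, so demand is inelastic at this price.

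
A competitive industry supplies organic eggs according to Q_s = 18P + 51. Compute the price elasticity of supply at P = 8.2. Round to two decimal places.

0.74

At P = 8.2, Q_s = 198.60.
dQ_s/dP = 18.
ε_s = (dQ_s/dP)(P/Q_s) = (18)(8.2/198.60).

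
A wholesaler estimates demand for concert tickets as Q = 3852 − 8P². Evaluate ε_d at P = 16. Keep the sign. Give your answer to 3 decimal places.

At P = 16, Q = 1804.
dQ/dP = −16P = -256.
ε = (dQ/dP)(P/Q) = (-256)(16/1804).

-2.271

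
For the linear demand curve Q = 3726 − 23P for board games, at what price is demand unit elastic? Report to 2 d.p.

81.00

For linear demand Q = a − bP, ε = −bP/(a − bP). |ε| = 1 when bP = a − bP, i.e. P = a/(2b).
P = 3726/(2·23) = 3726/46 = 81.0000.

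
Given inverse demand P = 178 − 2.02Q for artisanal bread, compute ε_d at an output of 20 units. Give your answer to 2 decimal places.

At Q = 20, P = 178 − 2.02(20) = 137.60.
dP/dQ = −2.02, so dQ/dP = 1/(−2.02) = -0.495.
ε = (dQ/dP)(P/Q) = (-0.495)(137.60/20).

-3.41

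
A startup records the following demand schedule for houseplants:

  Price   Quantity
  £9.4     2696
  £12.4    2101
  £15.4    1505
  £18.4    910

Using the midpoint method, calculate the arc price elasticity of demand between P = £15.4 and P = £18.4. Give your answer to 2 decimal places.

-2.78

At P = 15.4, Q = 1505; at P = 18.4, Q = 910.
ΔQ = -595, ΔP = 3.0. Midpoints: P̄ = 16.90, Q̄ = 1207.5.
ε = (ΔQ/ΔP)(P̄/Q̄) = (-595/3.0)(16.90/1207.5).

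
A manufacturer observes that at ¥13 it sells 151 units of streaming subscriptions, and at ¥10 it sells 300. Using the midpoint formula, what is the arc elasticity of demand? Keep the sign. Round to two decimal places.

ΔQ = 300 − 151 = 149; ΔP = 10 − 13 = -3.
Midpoints: P̄ = 11.50, Q̄ = 225.5.
ε = (ΔQ/ΔP)(P̄/Q̄) = (149/-3)(11.50/225.5).

-2.53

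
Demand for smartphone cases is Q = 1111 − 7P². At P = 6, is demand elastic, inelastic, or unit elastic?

inelastic

Q = 859, dQ/dP = -84.
ε = (dQ/dP)(P/Q) ≈ -0.587.
|ε| = 0.59 < 1.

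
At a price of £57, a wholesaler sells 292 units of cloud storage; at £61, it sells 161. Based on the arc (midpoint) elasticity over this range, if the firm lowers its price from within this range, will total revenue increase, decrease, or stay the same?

Arc ε = (-131/4)(59.00/226.5) ≈ -8.531.
|ε| = 8.53 > 1, so demand is elastic. A price cut therefore raises total revenue.

increase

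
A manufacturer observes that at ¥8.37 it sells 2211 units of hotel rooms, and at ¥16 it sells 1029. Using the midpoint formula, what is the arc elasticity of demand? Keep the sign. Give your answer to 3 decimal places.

-1.165

ΔQ = 1029 − 2211 = -1182; ΔP = 16 − 8.37 = 7.63.
Midpoints: P̄ = 12.18, Q̄ = 1620.0.
ε = (ΔQ/ΔP)(P̄/Q̄) = (-1182/7.63)(12.18/1620.0).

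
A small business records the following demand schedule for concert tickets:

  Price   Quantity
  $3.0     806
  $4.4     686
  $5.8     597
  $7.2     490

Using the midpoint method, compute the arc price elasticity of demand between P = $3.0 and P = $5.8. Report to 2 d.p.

-0.47

At P = 3.0, Q = 806; at P = 5.8, Q = 597.
ΔQ = -209, ΔP = 2.8. Midpoints: P̄ = 4.40, Q̄ = 701.5.
ε = (ΔQ/ΔP)(P̄/Q̄) = (-209/2.8)(4.40/701.5).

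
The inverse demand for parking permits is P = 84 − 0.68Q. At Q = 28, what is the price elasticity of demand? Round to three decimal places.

At Q = 28, P = 84 − 0.68(28) = 64.96.
dP/dQ = −0.68, so dQ/dP = 1/(−0.68) = -1.471.
ε = (dQ/dP)(P/Q) = (-1.471)(64.96/28).

-3.412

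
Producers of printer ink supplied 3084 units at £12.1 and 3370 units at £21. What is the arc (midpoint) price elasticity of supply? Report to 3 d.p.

0.165

ΔQ = 3370 − 3084 = 286; ΔP = 21 − 12.1 = 8.9.
Midpoints: P̄ = 16.55, Q̄ = 3227.0.
ε_s = (ΔQ/ΔP)(P̄/Q̄) = (286/8.9)(16.55/3227.0).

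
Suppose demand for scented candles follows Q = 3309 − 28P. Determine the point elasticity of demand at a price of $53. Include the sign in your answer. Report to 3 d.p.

At P = 53, Q = 1825.
dQ/dP = −28.
ε = (dQ/dP)(P/Q) = (-28)(53/1825).

-0.813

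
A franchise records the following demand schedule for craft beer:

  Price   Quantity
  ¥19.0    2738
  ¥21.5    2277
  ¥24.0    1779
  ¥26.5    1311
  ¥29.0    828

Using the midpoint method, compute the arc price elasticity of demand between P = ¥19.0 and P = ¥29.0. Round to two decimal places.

At P = 19.0, Q = 2738; at P = 29.0, Q = 828.
ΔQ = -1910, ΔP = 10.0. Midpoints: P̄ = 24.00, Q̄ = 1783.0.
ε = (ΔQ/ΔP)(P̄/Q̄) = (-1910/10.0)(24.00/1783.0).

-2.57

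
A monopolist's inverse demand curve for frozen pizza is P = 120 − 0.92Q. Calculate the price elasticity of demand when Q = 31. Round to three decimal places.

-3.208

At Q = 31, P = 120 − 0.92(31) = 91.48.
dP/dQ = −0.92, so dQ/dP = 1/(−0.92) = -1.087.
ε = (dQ/dP)(P/Q) = (-1.087)(91.48/31).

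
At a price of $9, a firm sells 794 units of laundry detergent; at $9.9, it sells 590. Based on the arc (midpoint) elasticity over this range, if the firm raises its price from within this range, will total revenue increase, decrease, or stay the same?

Arc ε = (-204/0.9)(9.45/692.0) ≈ -3.095.
|ε| = 3.10 > 1, so demand is elastic. A price rise therefore reduces total revenue.

decrease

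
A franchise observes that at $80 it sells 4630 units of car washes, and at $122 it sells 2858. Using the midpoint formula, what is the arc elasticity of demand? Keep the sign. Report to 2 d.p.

ΔQ = 2858 − 4630 = -1772; ΔP = 122 − 80 = 42.
Midpoints: P̄ = 101.00, Q̄ = 3744.0.
ε = (ΔQ/ΔP)(P̄/Q̄) = (-1772/42)(101.00/3744.0).

-1.14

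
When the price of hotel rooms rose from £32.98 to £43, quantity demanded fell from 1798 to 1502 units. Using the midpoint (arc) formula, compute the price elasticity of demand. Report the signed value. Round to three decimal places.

ΔQ = 1502 − 1798 = -296; ΔP = 43 − 32.98 = 10.02.
Midpoints: P̄ = 37.99, Q̄ = 1650.0.
ε = (ΔQ/ΔP)(P̄/Q̄) = (-296/10.02)(37.99/1650.0).

-0.680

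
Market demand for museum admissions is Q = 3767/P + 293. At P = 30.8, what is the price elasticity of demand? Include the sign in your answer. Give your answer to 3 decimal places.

-0.294

At P = 30.8, Q = 415.305.
dQ/dP = −3767/P² = -3.971.
ε = (dQ/dP)(P/Q) = (-3.971)(30.8/415.305).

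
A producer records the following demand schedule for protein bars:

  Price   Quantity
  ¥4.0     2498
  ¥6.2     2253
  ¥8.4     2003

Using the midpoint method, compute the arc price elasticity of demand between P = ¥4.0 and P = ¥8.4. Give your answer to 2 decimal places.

-0.31

At P = 4.0, Q = 2498; at P = 8.4, Q = 2003.
ΔQ = -495, ΔP = 4.4. Midpoints: P̄ = 6.20, Q̄ = 2250.5.
ε = (ΔQ/ΔP)(P̄/Q̄) = (-495/4.4)(6.20/2250.5).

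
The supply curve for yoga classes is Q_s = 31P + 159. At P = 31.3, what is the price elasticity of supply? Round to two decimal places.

At P = 31.3, Q_s = 1129.30.
dQ_s/dP = 31.
ε_s = (dQ_s/dP)(P/Q_s) = (31)(31.3/1129.30).

0.86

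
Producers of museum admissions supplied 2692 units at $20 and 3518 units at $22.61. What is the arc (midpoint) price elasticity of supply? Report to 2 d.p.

2.17

ΔQ = 3518 − 2692 = 826; ΔP = 22.61 − 20 = 2.61.
Midpoints: P̄ = 21.30, Q̄ = 3105.0.
ε_s = (ΔQ/ΔP)(P̄/Q̄) = (826/2.61)(21.30/3105.0).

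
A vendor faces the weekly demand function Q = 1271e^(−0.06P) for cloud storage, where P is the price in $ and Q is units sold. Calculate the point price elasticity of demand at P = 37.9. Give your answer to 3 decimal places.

At P = 37.9, Q = 130.786.
dQ/dP = −0.06·1271e^(−0.06P) = −0.06Q = -7.847.
ε = (dQ/dP)(P/Q) = (-7.847)(37.9/130.786).

-2.274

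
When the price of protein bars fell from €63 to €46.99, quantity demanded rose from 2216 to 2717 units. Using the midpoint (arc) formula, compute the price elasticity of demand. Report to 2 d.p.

-0.70

ΔQ = 2717 − 2216 = 501; ΔP = 46.99 − 63 = -16.01.
Midpoints: P̄ = 55.00, Q̄ = 2466.5.
ε = (ΔQ/ΔP)(P̄/Q̄) = (501/-16.01)(55.00/2466.5).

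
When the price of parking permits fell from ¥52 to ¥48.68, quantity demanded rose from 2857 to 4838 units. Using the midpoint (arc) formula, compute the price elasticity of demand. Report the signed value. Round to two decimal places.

ΔQ = 4838 − 2857 = 1981; ΔP = 48.68 − 52 = -3.32.
Midpoints: P̄ = 50.34, Q̄ = 3847.5.
ε = (ΔQ/ΔP)(P̄/Q̄) = (1981/-3.32)(50.34/3847.5).

-7.81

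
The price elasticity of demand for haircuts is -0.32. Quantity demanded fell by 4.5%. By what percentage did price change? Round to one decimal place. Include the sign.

14.1%

%ΔP ≈ %ΔQ / ε = (-4.5%)/(-0.32) = 14.06%.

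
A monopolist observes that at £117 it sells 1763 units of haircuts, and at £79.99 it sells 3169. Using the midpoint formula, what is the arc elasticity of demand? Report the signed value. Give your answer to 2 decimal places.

-1.52

ΔQ = 3169 − 1763 = 1406; ΔP = 79.99 − 117 = -37.01.
Midpoints: P̄ = 98.50, Q̄ = 2466.0.
ε = (ΔQ/ΔP)(P̄/Q̄) = (1406/-37.01)(98.50/2466.0).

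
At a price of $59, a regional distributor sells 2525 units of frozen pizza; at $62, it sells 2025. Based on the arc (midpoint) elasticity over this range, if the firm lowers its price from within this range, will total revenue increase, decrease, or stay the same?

increase

Arc ε = (-500/3)(60.50/2275.0) ≈ -4.432.
|ε| = 4.43 > 1, so demand is elastic. A price cut therefore raises total revenue.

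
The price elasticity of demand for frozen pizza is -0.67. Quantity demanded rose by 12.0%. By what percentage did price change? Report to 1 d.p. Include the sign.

%ΔP ≈ %ΔQ / ε = (12.0%)/(-0.67) = -17.91%.

-17.9%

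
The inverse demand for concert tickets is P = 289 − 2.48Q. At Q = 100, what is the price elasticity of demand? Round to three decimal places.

At Q = 100, P = 289 − 2.48(100) = 41.00.
dP/dQ = −2.48, so dQ/dP = 1/(−2.48) = -0.403.
ε = (dQ/dP)(P/Q) = (-0.403)(41.00/100).

-0.165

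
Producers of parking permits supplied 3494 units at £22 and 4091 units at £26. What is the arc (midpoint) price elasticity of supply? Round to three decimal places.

0.944

ΔQ = 4091 − 3494 = 597; ΔP = 26 − 22 = 4.
Midpoints: P̄ = 24.00, Q̄ = 3792.5.
ε_s = (ΔQ/ΔP)(P̄/Q̄) = (597/4)(24.00/3792.5).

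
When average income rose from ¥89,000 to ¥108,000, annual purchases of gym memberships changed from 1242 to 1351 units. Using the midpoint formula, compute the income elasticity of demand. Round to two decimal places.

ΔQ = 109, ΔI = 19000. Midpoints: Ī = 98,500, Q̄ = 1296.5.
ε_I = (ΔQ/ΔI)(Ī/Q̄) = (109/19000)(98500/1296.5).
ε_I > 0, so the good is normal.

0.44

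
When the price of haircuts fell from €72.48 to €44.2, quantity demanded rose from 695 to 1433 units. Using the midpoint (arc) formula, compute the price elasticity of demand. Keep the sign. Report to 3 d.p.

-1.431

ΔQ = 1433 − 695 = 738; ΔP = 44.2 − 72.48 = -28.28.
Midpoints: P̄ = 58.34, Q̄ = 1064.0.
ε = (ΔQ/ΔP)(P̄/Q̄) = (738/-28.28)(58.34/1064.0).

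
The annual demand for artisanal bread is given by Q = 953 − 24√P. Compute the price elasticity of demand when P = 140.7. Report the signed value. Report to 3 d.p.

-0.213

At P = 140.7, Q = 668.319.
dQ/dP = −24/(2√P) = -1.012.
ε = (dQ/dP)(P/Q) = (-1.012)(140.7/668.319).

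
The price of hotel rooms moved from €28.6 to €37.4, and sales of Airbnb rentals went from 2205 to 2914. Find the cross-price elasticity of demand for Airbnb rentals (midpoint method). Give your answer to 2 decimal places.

1.04

ΔQ_x = 2914 − 2205 = 709; ΔP_y = 37.4 − 28.6 = 8.8.
Midpoints: P̄_y = 33.00, Q̄_x = 2559.5.
ε_xy = (ΔQ_x/ΔP_y)(P̄_y/Q̄_x) = (709/8.8)(33.00/2559.5).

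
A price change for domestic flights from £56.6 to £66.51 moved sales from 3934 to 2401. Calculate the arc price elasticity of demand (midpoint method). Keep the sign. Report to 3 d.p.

-3.006

ΔQ = 2401 − 3934 = -1533; ΔP = 66.51 − 56.6 = 9.91.
Midpoints: P̄ = 61.56, Q̄ = 3167.5.
ε = (ΔQ/ΔP)(P̄/Q̄) = (-1533/9.91)(61.56/3167.5).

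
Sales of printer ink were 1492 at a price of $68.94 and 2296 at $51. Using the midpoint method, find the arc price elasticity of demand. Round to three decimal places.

ΔQ = 2296 − 1492 = 804; ΔP = 51 − 68.94 = -17.94.
Midpoints: P̄ = 59.97, Q̄ = 1894.0.
ε = (ΔQ/ΔP)(P̄/Q̄) = (804/-17.94)(59.97/1894.0).

-1.419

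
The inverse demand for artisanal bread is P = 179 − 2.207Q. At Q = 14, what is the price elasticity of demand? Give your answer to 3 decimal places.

-4.793

At Q = 14, P = 179 − 2.207(14) = 148.10.
dP/dQ = −2.207, so dQ/dP = 1/(−2.207) = -0.453.
ε = (dQ/dP)(P/Q) = (-0.453)(148.10/14).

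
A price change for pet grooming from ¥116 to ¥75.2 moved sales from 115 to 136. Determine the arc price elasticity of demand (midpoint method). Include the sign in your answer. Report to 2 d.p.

ΔQ = 136 − 115 = 21; ΔP = 75.2 − 116 = -40.8.
Midpoints: P̄ = 95.60, Q̄ = 125.5.
ε = (ΔQ/ΔP)(P̄/Q̄) = (21/-40.8)(95.60/125.5).

-0.39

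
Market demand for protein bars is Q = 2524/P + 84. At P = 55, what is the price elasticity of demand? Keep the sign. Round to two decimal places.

At P = 55, Q = 129.891.
dQ/dP = −2524/P² = -0.834.
ε = (dQ/dP)(P/Q) = (-0.834)(55/129.891).

-0.35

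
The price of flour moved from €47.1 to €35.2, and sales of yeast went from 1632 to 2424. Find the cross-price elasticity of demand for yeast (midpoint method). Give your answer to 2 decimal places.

-1.35

ΔQ_x = 2424 − 1632 = 792; ΔP_y = 35.2 − 47.1 = -11.9.
Midpoints: P̄_y = 41.15, Q̄_x = 2028.0.
ε_xy = (ΔQ_x/ΔP_y)(P̄_y/Q̄_x) = (792/-11.9)(41.15/2028.0).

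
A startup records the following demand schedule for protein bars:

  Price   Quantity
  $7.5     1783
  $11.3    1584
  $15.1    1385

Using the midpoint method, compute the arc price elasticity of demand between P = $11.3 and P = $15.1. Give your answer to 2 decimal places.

-0.47

At P = 11.3, Q = 1584; at P = 15.1, Q = 1385.
ΔQ = -199, ΔP = 3.8. Midpoints: P̄ = 13.20, Q̄ = 1484.5.
ε = (ΔQ/ΔP)(P̄/Q̄) = (-199/3.8)(13.20/1484.5).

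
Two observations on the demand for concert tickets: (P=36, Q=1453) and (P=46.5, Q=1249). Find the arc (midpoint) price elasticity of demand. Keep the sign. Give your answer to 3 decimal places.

ΔQ = 1249 − 1453 = -204; ΔP = 46.5 − 36 = 10.5.
Midpoints: P̄ = 41.25, Q̄ = 1351.0.
ε = (ΔQ/ΔP)(P̄/Q̄) = (-204/10.5)(41.25/1351.0).

-0.593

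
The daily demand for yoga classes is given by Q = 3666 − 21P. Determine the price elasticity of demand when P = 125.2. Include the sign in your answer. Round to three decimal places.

At P = 125.2, Q = 1036.800.
dQ/dP = −21.
ε = (dQ/dP)(P/Q) = (-21)(125.2/1036.800).

-2.536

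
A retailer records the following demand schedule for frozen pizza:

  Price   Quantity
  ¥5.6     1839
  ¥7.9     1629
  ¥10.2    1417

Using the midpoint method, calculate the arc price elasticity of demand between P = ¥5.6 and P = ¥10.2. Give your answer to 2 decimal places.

At P = 5.6, Q = 1839; at P = 10.2, Q = 1417.
ΔQ = -422, ΔP = 4.6. Midpoints: P̄ = 7.90, Q̄ = 1628.0.
ε = (ΔQ/ΔP)(P̄/Q̄) = (-422/4.6)(7.90/1628.0).

-0.45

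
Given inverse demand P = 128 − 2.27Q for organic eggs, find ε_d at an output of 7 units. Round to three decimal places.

-7.055

At Q = 7, P = 128 − 2.27(7) = 112.11.
dP/dQ = −2.27, so dQ/dP = 1/(−2.27) = -0.441.
ε = (dQ/dP)(P/Q) = (-0.441)(112.11/7).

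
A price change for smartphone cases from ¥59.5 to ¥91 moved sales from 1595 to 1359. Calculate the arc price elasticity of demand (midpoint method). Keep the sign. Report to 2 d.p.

-0.38

ΔQ = 1359 − 1595 = -236; ΔP = 91 − 59.5 = 31.5.
Midpoints: P̄ = 75.25, Q̄ = 1477.0.
ε = (ΔQ/ΔP)(P̄/Q̄) = (-236/31.5)(75.25/1477.0).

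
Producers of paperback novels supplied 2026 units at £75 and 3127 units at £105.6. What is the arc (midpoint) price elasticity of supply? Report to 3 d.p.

ΔQ = 3127 − 2026 = 1101; ΔP = 105.6 − 75 = 30.6.
Midpoints: P̄ = 90.30, Q̄ = 2576.5.
ε_s = (ΔQ/ΔP)(P̄/Q̄) = (1101/30.6)(90.30/2576.5).

1.261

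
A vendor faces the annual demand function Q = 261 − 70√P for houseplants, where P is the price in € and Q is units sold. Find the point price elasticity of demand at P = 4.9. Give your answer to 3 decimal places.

-0.731

At P = 4.9, Q = 106.048.
dQ/dP = −70/(2√P) = -15.811.
ε = (dQ/dP)(P/Q) = (-15.811)(4.9/106.048).
|ε| < 1, so demand is inelastic at this price.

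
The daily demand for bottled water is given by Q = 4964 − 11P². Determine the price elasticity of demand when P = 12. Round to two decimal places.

At P = 12, Q = 3380.
dQ/dP = −22P = -264.
ε = (dQ/dP)(P/Q) = (-264)(12/3380).

-0.94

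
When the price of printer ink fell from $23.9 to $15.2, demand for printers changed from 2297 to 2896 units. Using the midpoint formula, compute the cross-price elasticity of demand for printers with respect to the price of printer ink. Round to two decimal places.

-0.52

ΔQ_x = 2896 − 2297 = 599; ΔP_y = 15.2 − 23.9 = -8.7.
Midpoints: P̄_y = 19.55, Q̄_x = 2596.5.
ε_xy = (ΔQ_x/ΔP_y)(P̄_y/Q̄_x) = (599/-8.7)(19.55/2596.5).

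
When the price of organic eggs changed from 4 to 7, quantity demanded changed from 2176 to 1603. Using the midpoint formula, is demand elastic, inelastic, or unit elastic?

inelastic

Arc ε ≈ -0.556.
|ε| = 0.56 < 1.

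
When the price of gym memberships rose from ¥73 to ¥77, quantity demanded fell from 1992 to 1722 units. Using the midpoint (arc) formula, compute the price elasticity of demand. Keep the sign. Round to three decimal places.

-2.726

ΔQ = 1722 − 1992 = -270; ΔP = 77 − 73 = 4.
Midpoints: P̄ = 75.00, Q̄ = 1857.0.
ε = (ΔQ/ΔP)(P̄/Q̄) = (-270/4)(75.00/1857.0).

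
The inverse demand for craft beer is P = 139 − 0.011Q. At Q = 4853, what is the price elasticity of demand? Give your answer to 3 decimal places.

At Q = 4853, P = 139 − 0.011(4853) = 85.62.
dP/dQ = −0.011, so dQ/dP = 1/(−0.011) = -90.909.
ε = (dQ/dP)(P/Q) = (-90.909)(85.62/4853).

-1.604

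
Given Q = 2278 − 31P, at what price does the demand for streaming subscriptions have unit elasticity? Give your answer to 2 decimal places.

For linear demand Q = a − bP, ε = −bP/(a − bP). |ε| = 1 when bP = a − bP, i.e. P = a/(2b).
P = 2278/(2·31) = 2278/62 = 36.7419.

36.74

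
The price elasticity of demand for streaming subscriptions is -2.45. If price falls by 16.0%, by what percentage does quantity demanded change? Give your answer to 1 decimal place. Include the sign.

%ΔQ ≈ ε × %ΔP = (-2.45)(-16.0%) = 39.20%.

39.2%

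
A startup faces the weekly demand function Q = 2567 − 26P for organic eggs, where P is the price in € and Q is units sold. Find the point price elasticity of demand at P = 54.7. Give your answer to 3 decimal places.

-1.242

At P = 54.7, Q = 1144.800.
dQ/dP = −26.
ε = (dQ/dP)(P/Q) = (-26)(54.7/1144.800).
|ε| > 1, so demand is elastic at this price.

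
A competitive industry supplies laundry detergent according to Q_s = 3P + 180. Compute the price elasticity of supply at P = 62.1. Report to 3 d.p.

0.509

At P = 62.1, Q_s = 366.30.
dQ_s/dP = 3.
ε_s = (dQ_s/dP)(P/Q_s) = (3)(62.1/366.30).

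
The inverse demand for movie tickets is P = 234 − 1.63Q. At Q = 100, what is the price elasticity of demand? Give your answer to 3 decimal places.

-0.436

At Q = 100, P = 234 − 1.63(100) = 71.00.
dP/dQ = −1.63, so dQ/dP = 1/(−1.63) = -0.613.
ε = (dQ/dP)(P/Q) = (-0.613)(71.00/100).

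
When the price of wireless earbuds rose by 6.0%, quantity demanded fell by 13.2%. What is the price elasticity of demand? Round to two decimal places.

-2.20

ε = %ΔQ / %ΔP = (-13.2)/(6.0) = -2.200.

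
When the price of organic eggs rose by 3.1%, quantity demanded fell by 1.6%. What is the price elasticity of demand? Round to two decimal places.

ε = %ΔQ / %ΔP = (-1.6)/(3.1) = -0.516.

-0.52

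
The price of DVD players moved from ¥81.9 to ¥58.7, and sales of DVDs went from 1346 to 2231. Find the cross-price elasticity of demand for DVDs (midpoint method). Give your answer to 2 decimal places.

ΔQ_x = 2231 − 1346 = 885; ΔP_y = 58.7 − 81.9 = -23.2.
Midpoints: P̄_y = 70.30, Q̄_x = 1788.5.
ε_xy = (ΔQ_x/ΔP_y)(P̄_y/Q̄_x) = (885/-23.2)(70.30/1788.5).

-1.50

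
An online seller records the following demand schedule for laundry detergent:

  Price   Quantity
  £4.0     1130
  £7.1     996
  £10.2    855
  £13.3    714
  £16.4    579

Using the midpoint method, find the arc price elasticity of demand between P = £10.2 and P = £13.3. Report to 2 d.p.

At P = 10.2, Q = 855; at P = 13.3, Q = 714.
ΔQ = -141, ΔP = 3.1. Midpoints: P̄ = 11.75, Q̄ = 784.5.
ε = (ΔQ/ΔP)(P̄/Q̄) = (-141/3.1)(11.75/784.5).

-0.68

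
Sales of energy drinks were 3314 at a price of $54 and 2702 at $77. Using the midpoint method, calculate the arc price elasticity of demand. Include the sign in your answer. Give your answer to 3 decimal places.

ΔQ = 2702 − 3314 = -612; ΔP = 77 − 54 = 23.
Midpoints: P̄ = 65.50, Q̄ = 3008.0.
ε = (ΔQ/ΔP)(P̄/Q̄) = (-612/23)(65.50/3008.0).

-0.579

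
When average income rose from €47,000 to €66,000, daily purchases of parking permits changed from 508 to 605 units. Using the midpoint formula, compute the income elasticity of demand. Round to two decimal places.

ΔQ = 97, ΔI = 19000. Midpoints: Ī = 56,500, Q̄ = 556.5.
ε_I = (ΔQ/ΔI)(Ī/Q̄) = (97/19000)(56500/556.5).

0.52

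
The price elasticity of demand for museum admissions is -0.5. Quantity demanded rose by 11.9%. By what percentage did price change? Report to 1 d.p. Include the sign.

%ΔP ≈ %ΔQ / ε = (11.9%)/(-0.5) = -23.80%.

-23.8%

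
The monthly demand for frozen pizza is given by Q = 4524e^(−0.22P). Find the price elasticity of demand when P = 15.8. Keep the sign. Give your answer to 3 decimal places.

At P = 15.8, Q = 139.931.
dQ/dP = −0.22·4524e^(−0.22P) = −0.22Q = -30.785.
ε = (dQ/dP)(P/Q) = (-30.785)(15.8/139.931).
|ε| > 1, so demand is elastic at this price.

-3.476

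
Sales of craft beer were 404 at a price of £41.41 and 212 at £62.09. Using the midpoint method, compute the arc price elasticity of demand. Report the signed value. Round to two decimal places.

-1.56

ΔQ = 212 − 404 = -192; ΔP = 62.09 − 41.41 = 20.68.
Midpoints: P̄ = 51.75, Q̄ = 308.0.
ε = (ΔQ/ΔP)(P̄/Q̄) = (-192/20.68)(51.75/308.0).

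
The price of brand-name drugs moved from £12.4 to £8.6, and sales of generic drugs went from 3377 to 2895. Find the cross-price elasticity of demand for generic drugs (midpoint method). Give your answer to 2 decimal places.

0.42

ΔQ_x = 2895 − 3377 = -482; ΔP_y = 8.6 − 12.4 = -3.8.
Midpoints: P̄_y = 10.50, Q̄_x = 3136.0.
ε_xy = (ΔQ_x/ΔP_y)(P̄_y/Q̄_x) = (-482/-3.8)(10.50/3136.0).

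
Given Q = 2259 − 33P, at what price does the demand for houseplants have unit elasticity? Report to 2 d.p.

34.23

For linear demand Q = a − bP, ε = −bP/(a − bP). |ε| = 1 when bP = a − bP, i.e. P = a/(2b).
P = 2259/(2·33) = 2259/66 = 34.2273.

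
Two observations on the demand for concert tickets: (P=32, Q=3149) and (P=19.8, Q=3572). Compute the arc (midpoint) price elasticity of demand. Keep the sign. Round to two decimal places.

ΔQ = 3572 − 3149 = 423; ΔP = 19.8 − 32 = -12.2.
Midpoints: P̄ = 25.90, Q̄ = 3360.5.
ε = (ΔQ/ΔP)(P̄/Q̄) = (423/-12.2)(25.90/3360.5).

-0.27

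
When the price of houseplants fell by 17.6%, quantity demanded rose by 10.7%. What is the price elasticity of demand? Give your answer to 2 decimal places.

-0.61

ε = %ΔQ / %ΔP = (10.7)/(-17.6) = -0.608.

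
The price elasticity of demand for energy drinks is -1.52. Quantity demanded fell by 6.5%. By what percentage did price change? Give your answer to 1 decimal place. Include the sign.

4.3%

%ΔP ≈ %ΔQ / ε = (-6.5%)/(-1.52) = 4.28%.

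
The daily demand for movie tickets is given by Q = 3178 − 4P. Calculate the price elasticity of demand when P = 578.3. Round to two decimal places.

-2.67

At P = 578.3, Q = 864.800.
dQ/dP = −4.
ε = (dQ/dP)(P/Q) = (-4)(578.3/864.800).
|ε| > 1, so demand is elastic at this price.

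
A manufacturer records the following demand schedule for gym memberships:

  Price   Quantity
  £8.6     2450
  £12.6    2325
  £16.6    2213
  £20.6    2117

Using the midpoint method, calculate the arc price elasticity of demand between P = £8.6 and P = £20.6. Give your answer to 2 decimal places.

-0.18

At P = 8.6, Q = 2450; at P = 20.6, Q = 2117.
ΔQ = -333, ΔP = 12.0. Midpoints: P̄ = 14.60, Q̄ = 2283.5.
ε = (ΔQ/ΔP)(P̄/Q̄) = (-333/12.0)(14.60/2283.5).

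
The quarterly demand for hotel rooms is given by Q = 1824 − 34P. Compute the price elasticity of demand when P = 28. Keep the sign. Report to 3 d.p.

At P = 28, Q = 872.
dQ/dP = −34.
ε = (dQ/dP)(P/Q) = (-34)(28/872).
|ε| > 1, so demand is elastic at this price.

-1.092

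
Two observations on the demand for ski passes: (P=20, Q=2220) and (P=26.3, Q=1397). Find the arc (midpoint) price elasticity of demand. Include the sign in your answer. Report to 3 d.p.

-1.672

ΔQ = 1397 − 2220 = -823; ΔP = 26.3 − 20 = 6.3.
Midpoints: P̄ = 23.15, Q̄ = 1808.5.
ε = (ΔQ/ΔP)(P̄/Q̄) = (-823/6.3)(23.15/1808.5).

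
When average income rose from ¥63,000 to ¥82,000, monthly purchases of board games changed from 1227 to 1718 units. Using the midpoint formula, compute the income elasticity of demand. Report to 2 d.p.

ΔQ = 491, ΔI = 19000. Midpoints: Ī = 72,500, Q̄ = 1472.5.
ε_I = (ΔQ/ΔI)(Ī/Q̄) = (491/19000)(72500/1472.5).
ε_I > 0, so the good is normal.

1.27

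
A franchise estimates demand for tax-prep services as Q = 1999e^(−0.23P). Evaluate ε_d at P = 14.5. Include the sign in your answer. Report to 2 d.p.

-3.34

At P = 14.5, Q = 71.194.
dQ/dP = −0.23·1999e^(−0.23P) = −0.23Q = -16.375.
ε = (dQ/dP)(P/Q) = (-16.375)(14.5/71.194).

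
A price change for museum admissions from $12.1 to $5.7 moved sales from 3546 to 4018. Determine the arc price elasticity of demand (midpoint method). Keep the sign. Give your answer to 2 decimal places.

-0.17

ΔQ = 4018 − 3546 = 472; ΔP = 5.7 − 12.1 = -6.4.
Midpoints: P̄ = 8.90, Q̄ = 3782.0.
ε = (ΔQ/ΔP)(P̄/Q̄) = (472/-6.4)(8.90/3782.0).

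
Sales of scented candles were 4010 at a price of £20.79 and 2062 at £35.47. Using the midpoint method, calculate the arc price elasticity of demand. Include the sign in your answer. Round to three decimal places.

-1.230

ΔQ = 2062 − 4010 = -1948; ΔP = 35.47 − 20.79 = 14.68.
Midpoints: P̄ = 28.13, Q̄ = 3036.0.
ε = (ΔQ/ΔP)(P̄/Q̄) = (-1948/14.68)(28.13/3036.0).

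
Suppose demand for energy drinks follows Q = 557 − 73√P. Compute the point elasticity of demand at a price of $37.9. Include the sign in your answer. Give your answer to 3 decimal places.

At P = 37.9, Q = 107.590.
dQ/dP = −73/(2√P) = -5.929.
ε = (dQ/dP)(P/Q) = (-5.929)(37.9/107.590).
|ε| > 1, so demand is elastic at this price.

-2.089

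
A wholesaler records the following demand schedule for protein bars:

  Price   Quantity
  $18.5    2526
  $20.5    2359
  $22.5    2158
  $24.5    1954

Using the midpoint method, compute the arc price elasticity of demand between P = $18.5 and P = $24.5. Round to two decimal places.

-0.92

At P = 18.5, Q = 2526; at P = 24.5, Q = 1954.
ΔQ = -572, ΔP = 6.0. Midpoints: P̄ = 21.50, Q̄ = 2240.0.
ε = (ΔQ/ΔP)(P̄/Q̄) = (-572/6.0)(21.50/2240.0).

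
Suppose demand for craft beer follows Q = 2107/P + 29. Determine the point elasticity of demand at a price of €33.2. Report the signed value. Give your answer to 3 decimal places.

-0.686

At P = 33.2, Q = 92.464.
dQ/dP = −2107/P² = -1.912.
ε = (dQ/dP)(P/Q) = (-1.912)(33.2/92.464).
|ε| < 1, so demand is inelastic at this price.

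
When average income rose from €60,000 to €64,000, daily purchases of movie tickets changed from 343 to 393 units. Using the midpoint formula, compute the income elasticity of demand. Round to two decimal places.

ΔQ = 50, ΔI = 4000. Midpoints: Ī = 62,000, Q̄ = 368.0.
ε_I = (ΔQ/ΔI)(Ī/Q̄) = (50/4000)(62000/368.0).

2.11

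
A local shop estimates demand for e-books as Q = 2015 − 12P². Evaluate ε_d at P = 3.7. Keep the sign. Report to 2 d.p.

-0.18

At P = 3.7, Q = 1850.720.
dQ/dP = −24P = -88.800.
ε = (dQ/dP)(P/Q) = (-88.800)(3.7/1850.720).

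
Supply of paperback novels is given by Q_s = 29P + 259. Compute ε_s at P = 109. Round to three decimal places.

0.924

At P = 109, Q_s = 3420.
dQ_s/dP = 29.
ε_s = (dQ_s/dP)(P/Q_s) = (29)(109/3420).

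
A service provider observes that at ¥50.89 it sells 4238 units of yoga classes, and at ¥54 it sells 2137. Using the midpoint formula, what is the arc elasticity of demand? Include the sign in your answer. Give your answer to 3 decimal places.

ΔQ = 2137 − 4238 = -2101; ΔP = 54 − 50.89 = 3.11.
Midpoints: P̄ = 52.45, Q̄ = 3187.5.
ε = (ΔQ/ΔP)(P̄/Q̄) = (-2101/3.11)(52.45/3187.5).

-11.115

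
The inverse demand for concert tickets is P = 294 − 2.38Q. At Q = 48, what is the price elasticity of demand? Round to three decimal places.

-1.574

At Q = 48, P = 294 − 2.38(48) = 179.76.
dP/dQ = −2.38, so dQ/dP = 1/(−2.38) = -0.420.
ε = (dQ/dP)(P/Q) = (-0.420)(179.76/48).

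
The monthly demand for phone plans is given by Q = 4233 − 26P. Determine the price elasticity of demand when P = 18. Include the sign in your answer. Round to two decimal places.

-0.12

At P = 18, Q = 3765.
dQ/dP = −26.
ε = (dQ/dP)(P/Q) = (-26)(18/3765).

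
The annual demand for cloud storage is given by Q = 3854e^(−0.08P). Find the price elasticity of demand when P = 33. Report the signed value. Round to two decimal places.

At P = 33, Q = 275.026.
dQ/dP = −0.08·3854e^(−0.08P) = −0.08Q = -22.002.
ε = (dQ/dP)(P/Q) = (-22.002)(33/275.026).

-2.64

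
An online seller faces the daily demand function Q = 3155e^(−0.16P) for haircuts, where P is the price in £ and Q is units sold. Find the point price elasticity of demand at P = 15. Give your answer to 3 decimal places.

At P = 15, Q = 286.215.
dQ/dP = −0.16·3155e^(−0.16P) = −0.16Q = -45.794.
ε = (dQ/dP)(P/Q) = (-45.794)(15/286.215).
|ε| > 1, so demand is elastic at this price.

-2.400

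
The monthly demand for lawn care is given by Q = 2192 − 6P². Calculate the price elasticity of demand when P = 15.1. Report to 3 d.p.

-3.321

At P = 15.1, Q = 823.940.
dQ/dP = −12P = -181.200.
ε = (dQ/dP)(P/Q) = (-181.200)(15.1/823.940).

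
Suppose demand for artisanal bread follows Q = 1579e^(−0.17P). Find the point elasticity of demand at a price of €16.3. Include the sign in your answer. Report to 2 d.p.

At P = 16.3, Q = 98.844.
dQ/dP = −0.17·1579e^(−0.17P) = −0.17Q = -16.804.
ε = (dQ/dP)(P/Q) = (-16.804)(16.3/98.844).

-2.77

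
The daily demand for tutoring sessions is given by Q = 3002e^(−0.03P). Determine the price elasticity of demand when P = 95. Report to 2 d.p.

At P = 95, Q = 173.649.
dQ/dP = −0.03·3002e^(−0.03P) = −0.03Q = -5.209.
ε = (dQ/dP)(P/Q) = (-5.209)(95/173.649).

-2.85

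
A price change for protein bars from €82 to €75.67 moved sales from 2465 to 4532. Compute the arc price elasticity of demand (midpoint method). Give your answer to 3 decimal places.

ΔQ = 4532 − 2465 = 2067; ΔP = 75.67 − 82 = -6.33.
Midpoints: P̄ = 78.84, Q̄ = 3498.5.
ε = (ΔQ/ΔP)(P̄/Q̄) = (2067/-6.33)(78.84/3498.5).

-7.358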